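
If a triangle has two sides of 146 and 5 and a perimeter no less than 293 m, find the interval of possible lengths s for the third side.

142 ≤ s < 151

Triangle inequality alone gives 141 < s < 151.
The perimeter condition gives s ≥ 293 − 146 − 5 = 142.
Intersecting the two: 142 ≤ s < 151.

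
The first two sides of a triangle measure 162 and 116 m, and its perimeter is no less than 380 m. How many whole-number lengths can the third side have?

176

Triangle inequality: 46 < x < 278. Perimeter ≥ 380 gives x ≥ 380 − 162 − 116 = 102.
So 102 ≤ x < 278; integers 102 through 277: 176 values.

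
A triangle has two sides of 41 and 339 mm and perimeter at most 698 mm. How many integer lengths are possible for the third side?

20

Triangle inequality: 298 < x < 380. Perimeter ≤ 698 gives x ≤ 698 − 41 − 339 = 318.
So 298 < x ≤ 318; integers 299 through 318: 20 values.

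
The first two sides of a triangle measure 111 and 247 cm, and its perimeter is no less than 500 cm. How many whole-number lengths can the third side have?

216

Triangle inequality: 136 < x < 358. Perimeter ≥ 500 gives x ≥ 500 − 111 − 247 = 142.
So 142 ≤ x < 358; integers 142 through 357: 216 values.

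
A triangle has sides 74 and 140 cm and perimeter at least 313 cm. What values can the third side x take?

99 ≤ x < 214

Triangle inequality alone gives 66 < x < 214.
The perimeter condition gives x ≥ 313 − 74 − 140 = 99.
Intersecting the two: 99 ≤ x < 214.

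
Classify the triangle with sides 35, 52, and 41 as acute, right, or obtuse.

acute

Compare the square of the longest side to the sum of squares of the other two: 35² + 41² = 2906 > 2704 = 52².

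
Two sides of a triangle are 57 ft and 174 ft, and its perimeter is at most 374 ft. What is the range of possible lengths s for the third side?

Triangle inequality alone gives 117 < s < 231.
The perimeter condition gives s ≤ 374 − 57 − 174 = 143.
Intersecting the two: 117 < s ≤ 143.

117 < s ≤ 143 ft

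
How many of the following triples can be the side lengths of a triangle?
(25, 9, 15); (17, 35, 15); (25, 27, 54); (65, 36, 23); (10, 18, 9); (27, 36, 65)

(9,15,25): 9+15 ≤ 25 → not valid
(15,17,35): 15+17 ≤ 35 → not valid
(25,27,54): 25+27 ≤ 54 → not valid
(23,36,65): 23+36 ≤ 65 → not valid
(9,10,18): 9+10 > 18 → valid
(27,36,65): 27+36 ≤ 65 → not valid
1 of the 6 triples forms a triangle.

1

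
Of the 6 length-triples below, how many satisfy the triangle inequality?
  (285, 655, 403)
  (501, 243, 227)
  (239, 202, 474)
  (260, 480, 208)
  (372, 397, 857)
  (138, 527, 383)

1

(285,403,655): 285+403 > 655 → valid
(227,243,501): 227+243 ≤ 501 → not valid
(202,239,474): 202+239 ≤ 474 → not valid
(208,260,480): 208+260 ≤ 480 → not valid
(372,397,857): 372+397 ≤ 857 → not valid
(138,383,527): 138+383 ≤ 527 → not valid
1 of the 6 triples forms a triangle.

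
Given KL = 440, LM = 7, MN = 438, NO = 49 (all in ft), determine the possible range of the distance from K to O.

The maximum is all hops collinear in one direction: 440 + 7 + 438 + 49 = 934.
The longest hop is 440; the others sum to 494. Since 440 ≤ 494, the path can fold back on itself completely, so the minimum distance is 0.

0 ≤ KO ≤ 934 ft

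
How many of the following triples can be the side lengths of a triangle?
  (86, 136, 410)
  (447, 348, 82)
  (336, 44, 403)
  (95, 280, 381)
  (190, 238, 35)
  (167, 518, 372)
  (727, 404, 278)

(86,136,410): 86+136 ≤ 410 → not valid
(82,348,447): 82+348 ≤ 447 → not valid
(44,336,403): 44+336 ≤ 403 → not valid
(95,280,381): 95+280 ≤ 381 → not valid
(35,190,238): 35+190 ≤ 238 → not valid
(167,372,518): 167+372 > 518 → valid
(278,404,727): 278+404 ≤ 727 → not valid
1 of the 7 triples forms a triangle.

1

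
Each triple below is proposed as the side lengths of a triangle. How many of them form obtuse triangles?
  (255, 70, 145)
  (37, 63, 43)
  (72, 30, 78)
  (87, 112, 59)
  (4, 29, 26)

3

(255,70,145): 70+145 ≤ 255, not a triangle
(37,63,43): 37²+43² = 3218 < 3969 = 63² → obtuse
(72,30,78): 30²+72² = 6084 = 78² → right
(87,112,59): 59²+87² = 11050 < 12544 = 112² → obtuse
(4,29,26): 4²+26² = 692 < 841 = 29² → obtuse
3 of the 5 are obtuse.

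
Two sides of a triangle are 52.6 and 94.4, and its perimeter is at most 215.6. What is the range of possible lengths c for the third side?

Triangle inequality alone gives 41.8 < c < 147.0.
The perimeter condition gives c ≤ 215.6 − 52.6 − 94.4 = 68.6.
Intersecting the two: 41.8 < c ≤ 68.6.

41.8 < c ≤ 68.6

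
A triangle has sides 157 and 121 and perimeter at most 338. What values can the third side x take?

Triangle inequality alone gives 36 < x < 278.
The perimeter condition gives x ≤ 338 − 157 − 121 = 60.
Intersecting the two: 36 < x ≤ 60.

36 < x ≤ 60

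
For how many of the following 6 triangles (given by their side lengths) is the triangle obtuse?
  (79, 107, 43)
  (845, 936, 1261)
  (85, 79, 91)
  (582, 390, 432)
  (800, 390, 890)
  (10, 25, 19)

(79,107,43): 43²+79² = 8090 < 11449 = 107² → obtuse
(845,936,1261): 845²+936² = 1590121 = 1261² → right
(85,79,91): 79²+85² = 13466 > 8281 = 91² → acute
(582,390,432): 390²+432² = 338724 = 582² → right
(800,390,890): 390²+800² = 792100 = 890² → right
(10,25,19): 10²+19² = 461 < 625 = 25² → obtuse
2 of the 6 are obtuse.

2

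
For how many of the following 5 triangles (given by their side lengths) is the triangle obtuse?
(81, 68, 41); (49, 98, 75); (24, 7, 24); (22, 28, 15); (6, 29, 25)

4

(81,68,41): 41²+68² = 6305 < 6561 = 81² → obtuse
(49,98,75): 49²+75² = 8026 < 9604 = 98² → obtuse
(24,7,24): 7²+24² = 625 > 576 = 24² → acute
(22,28,15): 15²+22² = 709 < 784 = 28² → obtuse
(6,29,25): 6²+25² = 661 < 841 = 29² → obtuse
4 of the 5 are obtuse.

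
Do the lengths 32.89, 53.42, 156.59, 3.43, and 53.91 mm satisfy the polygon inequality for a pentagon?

For a pentagon, each side must be shorter than the sum of the others.
Here the longest side is 156.59, but the remaining 4 sides sum to only 143.65.

No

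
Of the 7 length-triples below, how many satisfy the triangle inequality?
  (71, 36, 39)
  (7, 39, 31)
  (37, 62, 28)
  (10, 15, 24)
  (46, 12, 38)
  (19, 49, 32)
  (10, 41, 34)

6

(36,39,71): 36+39 > 71 → valid
(7,31,39): 7+31 ≤ 39 → not valid
(28,37,62): 28+37 > 62 → valid
(10,15,24): 10+15 > 24 → valid
(12,38,46): 12+38 > 46 → valid
(19,32,49): 19+32 > 49 → valid
(10,34,41): 10+34 > 41 → valid
6 of the 7 triples form a triangle.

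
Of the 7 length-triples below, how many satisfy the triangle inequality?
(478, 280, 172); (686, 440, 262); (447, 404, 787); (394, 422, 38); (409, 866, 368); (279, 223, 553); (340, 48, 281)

3

(172,280,478): 172+280 ≤ 478 → not valid
(262,440,686): 262+440 > 686 → valid
(404,447,787): 404+447 > 787 → valid
(38,394,422): 38+394 > 422 → valid
(368,409,866): 368+409 ≤ 866 → not valid
(223,279,553): 223+279 ≤ 553 → not valid
(48,281,340): 48+281 ≤ 340 → not valid
3 of the 7 triples form a triangle.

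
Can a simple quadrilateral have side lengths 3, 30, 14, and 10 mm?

For a quadrilateral, each side must be shorter than the sum of the others.
Here the longest side is 30, but the remaining 3 sides sum to only 27.

No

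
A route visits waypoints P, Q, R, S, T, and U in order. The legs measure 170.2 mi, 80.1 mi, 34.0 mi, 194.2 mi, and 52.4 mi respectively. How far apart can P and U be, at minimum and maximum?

0 ≤ PU ≤ 530.9 mi

The maximum is all hops collinear in one direction: 170.2 + 80.1 + 34.0 + 194.2 + 52.4 = 530.9.
The longest hop is 194.2; the others sum to 336.7. Since 194.2 ≤ 336.7, the path can fold back on itself completely, so the minimum distance is 0.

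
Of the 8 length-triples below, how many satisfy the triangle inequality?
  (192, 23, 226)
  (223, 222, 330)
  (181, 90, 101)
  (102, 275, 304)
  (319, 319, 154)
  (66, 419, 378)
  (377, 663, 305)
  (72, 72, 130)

(23,192,226): 23+192 ≤ 226 → not valid
(222,223,330): 222+223 > 330 → valid
(90,101,181): 90+101 > 181 → valid
(102,275,304): 102+275 > 304 → valid
(154,319,319): 154+319 > 319 → valid
(66,378,419): 66+378 > 419 → valid
(305,377,663): 305+377 > 663 → valid
(72,72,130): 72+72 > 130 → valid
7 of the 8 triples form a triangle.

7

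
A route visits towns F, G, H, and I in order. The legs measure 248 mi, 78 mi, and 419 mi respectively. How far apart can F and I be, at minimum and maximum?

93 ≤ FI ≤ 745 mi

The maximum is all hops collinear in one direction: 248 + 78 + 419 = 745.
The longest hop is 419; the others sum to 326. Folding the others back against it leaves at least 419 − 326 = 93.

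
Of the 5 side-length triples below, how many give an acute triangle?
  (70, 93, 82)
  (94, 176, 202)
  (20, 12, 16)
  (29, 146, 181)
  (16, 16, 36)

1

(70,93,82): 70²+82² = 11624 > 8649 = 93² → acute
(94,176,202): 94²+176² = 39812 < 40804 = 202² → obtuse
(20,12,16): 12²+16² = 400 = 20² → right
(29,146,181): 29+146 ≤ 181, not a triangle
(16,16,36): 16+16 ≤ 36, not a triangle
1 of the 5 is acute.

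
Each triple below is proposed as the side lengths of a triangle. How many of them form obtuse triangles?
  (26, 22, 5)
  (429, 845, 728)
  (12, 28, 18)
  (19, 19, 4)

2

(26,22,5): 5²+22² = 509 < 676 = 26² → obtuse
(429,845,728): 429²+728² = 714025 = 845² → right
(12,28,18): 12²+18² = 468 < 784 = 28² → obtuse
(19,19,4): 4²+19² = 377 > 361 = 19² → acute
2 of the 4 are obtuse.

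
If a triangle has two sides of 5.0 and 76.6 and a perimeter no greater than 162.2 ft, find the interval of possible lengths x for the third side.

71.6 < x ≤ 80.6

Triangle inequality alone gives 71.6 < x < 81.6.
The perimeter condition gives x ≤ 162.2 − 5.0 − 76.6 = 80.6.
Intersecting the two: 71.6 < x ≤ 80.6.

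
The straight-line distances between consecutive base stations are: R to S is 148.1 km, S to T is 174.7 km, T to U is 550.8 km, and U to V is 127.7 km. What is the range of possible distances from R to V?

The maximum is all hops collinear in one direction: 148.1 + 174.7 + 550.8 + 127.7 = 1001.3.
The longest hop is 550.8; the others sum to 450.5. Folding the others back against it leaves at least 550.8 − 450.5 = 100.3.

100.3 ≤ RV ≤ 1001.3 km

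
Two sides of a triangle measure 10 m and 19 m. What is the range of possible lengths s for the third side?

By the triangle inequality, s must be less than 10 + 19 = 29 and greater than |10 − 19| = 9.

9 < s < 29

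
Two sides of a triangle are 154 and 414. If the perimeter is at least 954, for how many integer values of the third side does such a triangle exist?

182

Triangle inequality: 260 < x < 568. Perimeter ≥ 954 gives x ≥ 954 − 154 − 414 = 386.
So 386 ≤ x < 568; integers 386 through 567: 182 values.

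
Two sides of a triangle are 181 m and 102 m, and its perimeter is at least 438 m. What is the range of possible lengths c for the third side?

155 ≤ c < 283

Triangle inequality alone gives 79 < c < 283.
The perimeter condition gives c ≥ 438 − 181 − 102 = 155.
Intersecting the two: 155 ≤ c < 283.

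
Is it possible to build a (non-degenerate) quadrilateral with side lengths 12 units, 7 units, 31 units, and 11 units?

For a quadrilateral, each side must be shorter than the sum of the others.
Here the longest side is 31, but the remaining 3 sides sum to only 30.

No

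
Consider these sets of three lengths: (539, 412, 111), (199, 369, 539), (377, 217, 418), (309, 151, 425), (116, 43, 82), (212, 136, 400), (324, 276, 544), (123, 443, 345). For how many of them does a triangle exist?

(111,412,539): 111+412 ≤ 539 → not valid
(199,369,539): 199+369 > 539 → valid
(217,377,418): 217+377 > 418 → valid
(151,309,425): 151+309 > 425 → valid
(43,82,116): 43+82 > 116 → valid
(136,212,400): 136+212 ≤ 400 → not valid
(276,324,544): 276+324 > 544 → valid
(123,345,443): 123+345 > 443 → valid
6 of the 8 triples form a triangle.

6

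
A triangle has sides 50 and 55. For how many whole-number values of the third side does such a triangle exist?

The third side lies in the open interval (5, 105).
Integers from 6 to 104 inclusive: 104 − 6 + 1 = 99.

99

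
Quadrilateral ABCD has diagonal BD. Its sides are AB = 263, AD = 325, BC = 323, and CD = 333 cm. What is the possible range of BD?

From triangle ABD: |263 − 325| < BD < 263 + 325, i.e. 62 < BD < 588.
From triangle CBD: 10 < BD < 656.
Both must hold, so BD lies in the intersection.

62 < BD < 588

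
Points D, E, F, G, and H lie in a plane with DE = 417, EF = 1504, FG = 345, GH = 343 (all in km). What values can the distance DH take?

The maximum is all hops collinear in one direction: 417 + 1504 + 345 + 343 = 2609.
The longest hop is 1504; the others sum to 1105. Folding the others back against it leaves at least 1504 − 1105 = 399.

399 ≤ DH ≤ 2609 km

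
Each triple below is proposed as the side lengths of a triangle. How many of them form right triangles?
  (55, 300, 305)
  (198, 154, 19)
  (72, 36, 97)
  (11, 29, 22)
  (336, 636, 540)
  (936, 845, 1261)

3

(55,300,305): 55²+300² = 93025 = 305² → right
(198,154,19): 19+154 ≤ 198, not a triangle
(72,36,97): 36²+72² = 6480 < 9409 = 97² → obtuse
(11,29,22): 11²+22² = 605 < 841 = 29² → obtuse
(336,636,540): 336²+540² = 404496 = 636² → right
(936,845,1261): 845²+936² = 1590121 = 1261² → right
3 of the 6 are right.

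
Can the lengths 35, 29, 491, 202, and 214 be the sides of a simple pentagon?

No

For a pentagon, each side must be shorter than the sum of the others.
Here the longest side is 491, but the remaining 4 sides sum to only 480.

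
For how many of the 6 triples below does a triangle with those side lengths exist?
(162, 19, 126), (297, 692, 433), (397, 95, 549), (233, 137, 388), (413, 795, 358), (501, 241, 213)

(19,126,162): 19+126 ≤ 162 → not valid
(297,433,692): 297+433 > 692 → valid
(95,397,549): 95+397 ≤ 549 → not valid
(137,233,388): 137+233 ≤ 388 → not valid
(358,413,795): 358+413 ≤ 795 → not valid
(213,241,501): 213+241 ≤ 501 → not valid
1 of the 6 triples forms a triangle.

1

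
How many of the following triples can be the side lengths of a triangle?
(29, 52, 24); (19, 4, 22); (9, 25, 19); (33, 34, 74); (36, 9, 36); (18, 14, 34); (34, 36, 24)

(24,29,52): 24+29 > 52 → valid
(4,19,22): 4+19 > 22 → valid
(9,19,25): 9+19 > 25 → valid
(33,34,74): 33+34 ≤ 74 → not valid
(9,36,36): 9+36 > 36 → valid
(14,18,34): 14+18 ≤ 34 → not valid
(24,34,36): 24+34 > 36 → valid
5 of the 7 triples form a triangle.

5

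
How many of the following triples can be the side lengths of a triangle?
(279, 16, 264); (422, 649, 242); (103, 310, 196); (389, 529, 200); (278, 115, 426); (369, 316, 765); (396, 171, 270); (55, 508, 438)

(16,264,279): 16+264 > 279 → valid
(242,422,649): 242+422 > 649 → valid
(103,196,310): 103+196 ≤ 310 → not valid
(200,389,529): 200+389 > 529 → valid
(115,278,426): 115+278 ≤ 426 → not valid
(316,369,765): 316+369 ≤ 765 → not valid
(171,270,396): 171+270 > 396 → valid
(55,438,508): 55+438 ≤ 508 → not valid
4 of the 8 triples form a triangle.

4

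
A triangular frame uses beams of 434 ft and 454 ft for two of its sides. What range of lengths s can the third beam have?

20 < s < 888 (ft)

By the triangle inequality, s must be less than 434 + 454 = 888 and greater than |434 − 454| = 20.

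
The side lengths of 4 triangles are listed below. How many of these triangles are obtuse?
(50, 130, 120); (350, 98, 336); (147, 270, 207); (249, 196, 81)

(50,130,120): 50²+120² = 16900 = 130² → right
(350,98,336): 98²+336² = 122500 = 350² → right
(147,270,207): 147²+207² = 64458 < 72900 = 270² → obtuse
(249,196,81): 81²+196² = 44977 < 62001 = 249² → obtuse
2 of the 4 are obtuse.

2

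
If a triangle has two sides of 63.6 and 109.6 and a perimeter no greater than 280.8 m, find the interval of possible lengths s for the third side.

Triangle inequality alone gives 46.0 < s < 173.2.
The perimeter condition gives s ≤ 280.8 − 63.6 − 109.6 = 107.6.
Intersecting the two: 46.0 < s ≤ 107.6.

46.0 < s ≤ 107.6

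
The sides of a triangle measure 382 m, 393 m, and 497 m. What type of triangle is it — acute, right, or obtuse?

Compare the square of the longest side to the sum of squares of the other two: 382² + 393² = 300373 > 247009 = 497².

acute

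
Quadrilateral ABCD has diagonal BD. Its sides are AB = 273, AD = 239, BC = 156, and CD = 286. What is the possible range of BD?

From triangle ABD: |273 − 239| < BD < 273 + 239, i.e. 34 < BD < 512.
From triangle CBD: 130 < BD < 442.
Both must hold, so BD lies in the intersection.

130 < BD < 442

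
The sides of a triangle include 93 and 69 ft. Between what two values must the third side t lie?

By the triangle inequality, t must be less than 93 + 69 = 162 and greater than |93 − 69| = 24.

24 < t < 162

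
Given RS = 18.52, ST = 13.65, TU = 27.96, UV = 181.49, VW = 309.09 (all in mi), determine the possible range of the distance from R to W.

The maximum is all hops collinear in one direction: 18.52 + 13.65 + 27.96 + 181.49 + 309.09 = 550.71.
The longest hop is 309.09; the others sum to 241.62. Folding the others back against it leaves at least 309.09 − 241.62 = 67.47.

67.47 ≤ RW ≤ 550.71 mi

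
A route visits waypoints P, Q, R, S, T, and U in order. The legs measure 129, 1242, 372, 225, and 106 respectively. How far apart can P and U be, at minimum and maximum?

410 ≤ PU ≤ 2074

The maximum is all hops collinear in one direction: 129 + 1242 + 372 + 225 + 106 = 2074.
The longest hop is 1242; the others sum to 832. Folding the others back against it leaves at least 1242 − 832 = 410.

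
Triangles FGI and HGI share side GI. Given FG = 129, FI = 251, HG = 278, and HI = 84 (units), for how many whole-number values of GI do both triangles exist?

167

From triangle FGI: 122 < GI < 380.
From triangle HGI: 194 < GI < 362.
Intersection: 194 < GI < 362, so integers 195 through 361: 167 values.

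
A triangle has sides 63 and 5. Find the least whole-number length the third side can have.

The third side must be strictly greater than |63 − 5| = 58.
The smallest integer above 58 is 59.

59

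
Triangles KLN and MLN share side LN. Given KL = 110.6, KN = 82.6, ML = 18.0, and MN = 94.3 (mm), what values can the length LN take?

From triangle KLN: |110.6 − 82.6| < LN < 110.6 + 82.6, i.e. 28.0 < LN < 193.2.
From triangle MLN: 76.3 < LN < 112.3.
Both must hold, so LN lies in the intersection.

76.3 < LN < 112.3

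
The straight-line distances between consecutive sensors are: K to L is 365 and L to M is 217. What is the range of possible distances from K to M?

148 ≤ KM ≤ 582

By the triangle inequality, |365 − 217| ≤ KM ≤ 365 + 217.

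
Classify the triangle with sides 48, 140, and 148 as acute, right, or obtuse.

right

Compare the square of the longest side to the sum of squares of the other two: 48² + 140² = 21904 = 148².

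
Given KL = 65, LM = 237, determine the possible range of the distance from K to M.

172 ≤ KM ≤ 302

By the triangle inequality, |65 − 237| ≤ KM ≤ 65 + 237.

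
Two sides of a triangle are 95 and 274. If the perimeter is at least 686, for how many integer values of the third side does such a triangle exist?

Triangle inequality: 179 < x < 369. Perimeter ≥ 686 gives x ≥ 686 − 95 − 274 = 317.
So 317 ≤ x < 369; integers 317 through 368: 52 values.

52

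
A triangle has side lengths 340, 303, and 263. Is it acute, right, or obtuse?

acute

Compare the square of the longest side to the sum of squares of the other two: 263² + 303² = 160978 > 115600 = 340².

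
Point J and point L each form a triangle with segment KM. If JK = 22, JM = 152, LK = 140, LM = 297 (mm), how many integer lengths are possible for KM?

From triangle JKM: 130 < KM < 174.
From triangle LKM: 157 < KM < 437.
Intersection: 157 < KM < 174, so integers 158 through 173: 16 values.

16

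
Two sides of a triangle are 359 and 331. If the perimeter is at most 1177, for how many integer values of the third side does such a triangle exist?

Triangle inequality: 28 < x < 690. Perimeter ≤ 1177 gives x ≤ 1177 − 359 − 331 = 487.
So 28 < x ≤ 487; integers 29 through 487: 459 values.

459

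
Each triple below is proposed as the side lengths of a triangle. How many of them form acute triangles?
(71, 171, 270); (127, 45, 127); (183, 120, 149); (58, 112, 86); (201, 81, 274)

2

(71,171,270): 71+171 ≤ 270, not a triangle
(127,45,127): 45²+127² = 18154 > 16129 = 127² → acute
(183,120,149): 120²+149² = 36601 > 33489 = 183² → acute
(58,112,86): 58²+86² = 10760 < 12544 = 112² → obtuse
(201,81,274): 81²+201² = 46962 < 75076 = 274² → obtuse
2 of the 5 are acute.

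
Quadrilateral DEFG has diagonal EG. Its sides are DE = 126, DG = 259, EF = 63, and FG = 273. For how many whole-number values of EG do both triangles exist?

From triangle DEG: 133 < EG < 385.
From triangle FEG: 210 < EG < 336.
Intersection: 210 < EG < 336, so integers 211 through 335: 125 values.

125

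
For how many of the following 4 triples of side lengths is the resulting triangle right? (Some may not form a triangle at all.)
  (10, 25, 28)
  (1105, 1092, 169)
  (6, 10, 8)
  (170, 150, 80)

3

(10,25,28): 10²+25² = 725 < 784 = 28² → obtuse
(1105,1092,169): 169²+1092² = 1221025 = 1105² → right
(6,10,8): 6²+8² = 100 = 10² → right
(170,150,80): 80²+150² = 28900 = 170² → right
3 of the 4 are right.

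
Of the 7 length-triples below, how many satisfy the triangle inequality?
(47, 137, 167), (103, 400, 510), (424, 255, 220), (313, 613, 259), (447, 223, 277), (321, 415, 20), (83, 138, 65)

(47,137,167): 47+137 > 167 → valid
(103,400,510): 103+400 ≤ 510 → not valid
(220,255,424): 220+255 > 424 → valid
(259,313,613): 259+313 ≤ 613 → not valid
(223,277,447): 223+277 > 447 → valid
(20,321,415): 20+321 ≤ 415 → not valid
(65,83,138): 65+83 > 138 → valid
4 of the 7 triples form a triangle.

4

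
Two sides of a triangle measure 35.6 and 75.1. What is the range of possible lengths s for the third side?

By the triangle inequality, s must be less than 35.6 + 75.1 = 110.7 and greater than |35.6 − 75.1| = 39.5.

39.5 < s < 110.7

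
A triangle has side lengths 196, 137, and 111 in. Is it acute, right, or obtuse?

obtuse

Compare the square of the longest side to the sum of squares of the other two: 111² + 137² = 31090 < 38416 = 196².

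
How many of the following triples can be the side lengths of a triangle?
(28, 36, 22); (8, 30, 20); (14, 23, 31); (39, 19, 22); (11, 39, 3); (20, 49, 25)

3

(22,28,36): 22+28 > 36 → valid
(8,20,30): 8+20 ≤ 30 → not valid
(14,23,31): 14+23 > 31 → valid
(19,22,39): 19+22 > 39 → valid
(3,11,39): 3+11 ≤ 39 → not valid
(20,25,49): 20+25 ≤ 49 → not valid
3 of the 6 triples form a triangle.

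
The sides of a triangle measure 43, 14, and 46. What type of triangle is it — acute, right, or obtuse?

Compare the square of the longest side to the sum of squares of the other two: 14² + 43² = 2045 < 2116 = 46².

obtuse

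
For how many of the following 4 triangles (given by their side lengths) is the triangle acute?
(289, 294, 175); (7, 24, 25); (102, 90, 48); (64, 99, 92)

2

(289,294,175): 175²+289² = 114146 > 86436 = 294² → acute
(7,24,25): 7²+24² = 625 = 25² → right
(102,90,48): 48²+90² = 10404 = 102² → right
(64,99,92): 64²+92² = 12560 > 9801 = 99² → acute
2 of the 4 are acute.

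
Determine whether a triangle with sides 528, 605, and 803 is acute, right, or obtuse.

right

Compare the square of the longest side to the sum of squares of the other two: 528² + 605² = 644809 = 803².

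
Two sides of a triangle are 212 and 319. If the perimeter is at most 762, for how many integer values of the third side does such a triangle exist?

Triangle inequality: 107 < x < 531. Perimeter ≤ 762 gives x ≤ 762 − 212 − 319 = 231.
So 107 < x ≤ 231; integers 108 through 231: 124 values.

124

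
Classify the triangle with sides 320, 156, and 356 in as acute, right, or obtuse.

right

Compare the square of the longest side to the sum of squares of the other two: 156² + 320² = 126736 = 356².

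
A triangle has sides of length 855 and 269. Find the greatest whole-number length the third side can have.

1123

The third side must be strictly less than 855 + 269 = 1124.
The largest integer below 1124 is 1123.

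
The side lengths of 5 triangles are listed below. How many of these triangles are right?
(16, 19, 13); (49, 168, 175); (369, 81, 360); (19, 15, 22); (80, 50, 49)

2

(16,19,13): 13²+16² = 425 > 361 = 19² → acute
(49,168,175): 49²+168² = 30625 = 175² → right
(369,81,360): 81²+360² = 136161 = 369² → right
(19,15,22): 15²+19² = 586 > 484 = 22² → acute
(80,50,49): 49²+50² = 4901 < 6400 = 80² → obtuse
2 of the 5 are right.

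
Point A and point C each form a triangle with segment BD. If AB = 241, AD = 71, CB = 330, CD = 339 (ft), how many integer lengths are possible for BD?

141

From triangle ABD: 170 < BD < 312.
From triangle CBD: 9 < BD < 669.
Intersection: 170 < BD < 312, so integers 171 through 311: 141 values.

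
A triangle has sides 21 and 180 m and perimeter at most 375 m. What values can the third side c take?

159 < c ≤ 174 m

Triangle inequality alone gives 159 < c < 201.
The perimeter condition gives c ≤ 375 − 21 − 180 = 174.
Intersecting the two: 159 < c ≤ 174.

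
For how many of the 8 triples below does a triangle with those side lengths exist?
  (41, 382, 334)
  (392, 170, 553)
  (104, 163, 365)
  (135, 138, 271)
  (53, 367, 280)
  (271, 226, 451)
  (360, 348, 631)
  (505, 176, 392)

(41,334,382): 41+334 ≤ 382 → not valid
(170,392,553): 170+392 > 553 → valid
(104,163,365): 104+163 ≤ 365 → not valid
(135,138,271): 135+138 > 271 → valid
(53,280,367): 53+280 ≤ 367 → not valid
(226,271,451): 226+271 > 451 → valid
(348,360,631): 348+360 > 631 → valid
(176,392,505): 176+392 > 505 → valid
5 of the 8 triples form a triangle.

5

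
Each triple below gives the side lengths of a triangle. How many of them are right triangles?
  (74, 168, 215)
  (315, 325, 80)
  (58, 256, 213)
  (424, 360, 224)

2

(74,168,215): 74²+168² = 33700 < 46225 = 215² → obtuse
(315,325,80): 80²+315² = 105625 = 325² → right
(58,256,213): 58²+213² = 48733 < 65536 = 256² → obtuse
(424,360,224): 224²+360² = 179776 = 424² → right
2 of the 4 are right.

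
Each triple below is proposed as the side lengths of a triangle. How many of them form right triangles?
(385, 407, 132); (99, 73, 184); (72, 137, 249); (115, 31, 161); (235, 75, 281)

1

(385,407,132): 132²+385² = 165649 = 407² → right
(99,73,184): 73+99 ≤ 184, not a triangle
(72,137,249): 72+137 ≤ 249, not a triangle
(115,31,161): 31+115 ≤ 161, not a triangle
(235,75,281): 75²+235² = 60850 < 78961 = 281² → obtuse
1 of the 5 is right.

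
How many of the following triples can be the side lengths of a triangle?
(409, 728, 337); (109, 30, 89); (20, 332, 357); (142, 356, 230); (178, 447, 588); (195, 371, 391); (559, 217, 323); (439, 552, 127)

6

(337,409,728): 337+409 > 728 → valid
(30,89,109): 30+89 > 109 → valid
(20,332,357): 20+332 ≤ 357 → not valid
(142,230,356): 142+230 > 356 → valid
(178,447,588): 178+447 > 588 → valid
(195,371,391): 195+371 > 391 → valid
(217,323,559): 217+323 ≤ 559 → not valid
(127,439,552): 127+439 > 552 → valid
6 of the 8 triples form a triangle.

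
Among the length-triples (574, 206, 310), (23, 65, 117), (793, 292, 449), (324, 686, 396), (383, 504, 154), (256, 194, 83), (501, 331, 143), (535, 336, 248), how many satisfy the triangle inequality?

(206,310,574): 206+310 ≤ 574 → not valid
(23,65,117): 23+65 ≤ 117 → not valid
(292,449,793): 292+449 ≤ 793 → not valid
(324,396,686): 324+396 > 686 → valid
(154,383,504): 154+383 > 504 → valid
(83,194,256): 83+194 > 256 → valid
(143,331,501): 143+331 ≤ 501 → not valid
(248,336,535): 248+336 > 535 → valid
4 of the 8 triples form a triangle.

4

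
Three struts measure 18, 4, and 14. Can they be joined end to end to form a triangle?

The two shorter sides sum to 18, exactly equal to the longest side 18.
That gives only a degenerate (flat) triangle — the inequality must be strict.

No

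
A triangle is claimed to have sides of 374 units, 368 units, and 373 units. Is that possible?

Yes

The longest side is 374, and the other two sum to 741.
Since 741 > 374, the triangle inequality holds.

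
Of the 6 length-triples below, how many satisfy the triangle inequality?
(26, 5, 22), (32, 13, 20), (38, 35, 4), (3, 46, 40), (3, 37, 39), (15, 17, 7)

5

(5,22,26): 5+22 > 26 → valid
(13,20,32): 13+20 > 32 → valid
(4,35,38): 4+35 > 38 → valid
(3,40,46): 3+40 ≤ 46 → not valid
(3,37,39): 3+37 > 39 → valid
(7,15,17): 7+15 > 17 → valid
5 of the 6 triples form a triangle.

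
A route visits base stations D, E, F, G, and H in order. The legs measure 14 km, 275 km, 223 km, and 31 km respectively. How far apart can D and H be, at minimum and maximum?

7 ≤ DH ≤ 543 km

The maximum is all hops collinear in one direction: 14 + 275 + 223 + 31 = 543.
The longest hop is 275; the others sum to 268. Folding the others back against it leaves at least 275 − 268 = 7.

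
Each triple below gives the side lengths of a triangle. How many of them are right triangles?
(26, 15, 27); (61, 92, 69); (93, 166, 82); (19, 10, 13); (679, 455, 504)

(26,15,27): 15²+26² = 901 > 729 = 27² → acute
(61,92,69): 61²+69² = 8482 > 8464 = 92² → acute
(93,166,82): 82²+93² = 15373 < 27556 = 166² → obtuse
(19,10,13): 10²+13² = 269 < 361 = 19² → obtuse
(679,455,504): 455²+504² = 461041 = 679² → right
1 of the 5 is right.

1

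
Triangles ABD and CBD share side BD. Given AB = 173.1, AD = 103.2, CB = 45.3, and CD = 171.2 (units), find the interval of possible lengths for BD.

From triangle ABD: |173.1 − 103.2| < BD < 173.1 + 103.2, i.e. 69.9 < BD < 276.3.
From triangle CBD: 125.9 < BD < 216.5.
Both must hold, so BD lies in the intersection.

125.9 < BD < 216.5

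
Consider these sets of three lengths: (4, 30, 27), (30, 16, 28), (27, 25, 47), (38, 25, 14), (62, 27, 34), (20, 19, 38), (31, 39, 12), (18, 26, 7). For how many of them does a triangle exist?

6

(4,27,30): 4+27 > 30 → valid
(16,28,30): 16+28 > 30 → valid
(25,27,47): 25+27 > 47 → valid
(14,25,38): 14+25 > 38 → valid
(27,34,62): 27+34 ≤ 62 → not valid
(19,20,38): 19+20 > 38 → valid
(12,31,39): 12+31 > 39 → valid
(7,18,26): 7+18 ≤ 26 → not valid
6 of the 8 triples form a triangle.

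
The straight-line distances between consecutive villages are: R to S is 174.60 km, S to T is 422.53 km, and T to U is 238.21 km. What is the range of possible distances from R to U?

The maximum is all hops collinear in one direction: 174.60 + 422.53 + 238.21 = 835.34.
The longest hop is 422.53; the others sum to 412.81. Folding the others back against it leaves at least 422.53 − 412.81 = 9.72.

9.72 ≤ RU ≤ 835.34 km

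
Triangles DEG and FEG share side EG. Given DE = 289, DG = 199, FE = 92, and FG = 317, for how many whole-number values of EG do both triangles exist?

From triangle DEG: 90 < EG < 488.
From triangle FEG: 225 < EG < 409.
Intersection: 225 < EG < 409, so integers 226 through 408: 183 values.

183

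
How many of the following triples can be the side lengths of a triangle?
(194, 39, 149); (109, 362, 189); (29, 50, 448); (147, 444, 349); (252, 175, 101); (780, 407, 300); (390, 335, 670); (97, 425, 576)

3

(39,149,194): 39+149 ≤ 194 → not valid
(109,189,362): 109+189 ≤ 362 → not valid
(29,50,448): 29+50 ≤ 448 → not valid
(147,349,444): 147+349 > 444 → valid
(101,175,252): 101+175 > 252 → valid
(300,407,780): 300+407 ≤ 780 → not valid
(335,390,670): 335+390 > 670 → valid
(97,425,576): 97+425 ≤ 576 → not valid
3 of the 8 triples form a triangle.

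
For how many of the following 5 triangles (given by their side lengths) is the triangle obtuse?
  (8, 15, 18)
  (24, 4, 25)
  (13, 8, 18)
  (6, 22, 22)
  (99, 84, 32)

(8,15,18): 8²+15² = 289 < 324 = 18² → obtuse
(24,4,25): 4²+24² = 592 < 625 = 25² → obtuse
(13,8,18): 8²+13² = 233 < 324 = 18² → obtuse
(6,22,22): 6²+22² = 520 > 484 = 22² → acute
(99,84,32): 32²+84² = 8080 < 9801 = 99² → obtuse
4 of the 5 are obtuse.

4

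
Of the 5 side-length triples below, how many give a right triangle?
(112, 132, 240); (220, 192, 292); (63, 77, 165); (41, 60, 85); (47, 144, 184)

1

(112,132,240): 112²+132² = 29968 < 57600 = 240² → obtuse
(220,192,292): 192²+220² = 85264 = 292² → right
(63,77,165): 63+77 ≤ 165, not a triangle
(41,60,85): 41²+60² = 5281 < 7225 = 85² → obtuse
(47,144,184): 47²+144² = 22945 < 33856 = 184² → obtuse
1 of the 5 is right.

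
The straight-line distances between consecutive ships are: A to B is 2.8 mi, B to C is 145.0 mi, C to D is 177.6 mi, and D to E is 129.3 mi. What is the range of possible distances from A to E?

The maximum is all hops collinear in one direction: 2.8 + 145.0 + 177.6 + 129.3 = 454.7.
The longest hop is 177.6; the others sum to 277.1. Since 177.6 ≤ 277.1, the path can fold back on itself completely, so the minimum distance is 0.

0 ≤ AE ≤ 454.7 mi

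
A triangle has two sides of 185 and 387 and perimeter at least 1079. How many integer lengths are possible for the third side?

Triangle inequality: 202 < x < 572. Perimeter ≥ 1079 gives x ≥ 1079 − 185 − 387 = 507.
So 507 ≤ x < 572; integers 507 through 571: 65 values.

65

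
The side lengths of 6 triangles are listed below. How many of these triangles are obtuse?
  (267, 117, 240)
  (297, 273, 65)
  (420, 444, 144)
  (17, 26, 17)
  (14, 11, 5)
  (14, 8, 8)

4

(267,117,240): 117²+240² = 71289 = 267² → right
(297,273,65): 65²+273² = 78754 < 88209 = 297² → obtuse
(420,444,144): 144²+420² = 197136 = 444² → right
(17,26,17): 17²+17² = 578 < 676 = 26² → obtuse
(14,11,5): 5²+11² = 146 < 196 = 14² → obtuse
(14,8,8): 8²+8² = 128 < 196 = 14² → obtuse
4 of the 6 are obtuse.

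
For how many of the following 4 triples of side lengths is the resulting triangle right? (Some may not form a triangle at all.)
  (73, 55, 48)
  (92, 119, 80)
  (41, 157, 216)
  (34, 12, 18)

1

(73,55,48): 48²+55² = 5329 = 73² → right
(92,119,80): 80²+92² = 14864 > 14161 = 119² → acute
(41,157,216): 41+157 ≤ 216, not a triangle
(34,12,18): 12+18 ≤ 34, not a triangle
1 of the 4 is right.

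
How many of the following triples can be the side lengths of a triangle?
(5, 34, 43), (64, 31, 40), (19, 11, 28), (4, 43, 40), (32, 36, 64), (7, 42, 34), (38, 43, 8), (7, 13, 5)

(5,34,43): 5+34 ≤ 43 → not valid
(31,40,64): 31+40 > 64 → valid
(11,19,28): 11+19 > 28 → valid
(4,40,43): 4+40 > 43 → valid
(32,36,64): 32+36 > 64 → valid
(7,34,42): 7+34 ≤ 42 → not valid
(8,38,43): 8+38 > 43 → valid
(5,7,13): 5+7 ≤ 13 → not valid
5 of the 8 triples form a triangle.

5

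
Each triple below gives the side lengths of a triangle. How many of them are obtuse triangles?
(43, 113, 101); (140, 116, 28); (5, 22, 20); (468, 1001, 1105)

3

(43,113,101): 43²+101² = 12050 < 12769 = 113² → obtuse
(140,116,28): 28²+116² = 14240 < 19600 = 140² → obtuse
(5,22,20): 5²+20² = 425 < 484 = 22² → obtuse
(468,1001,1105): 468²+1001² = 1221025 = 1105² → right
3 of the 4 are obtuse.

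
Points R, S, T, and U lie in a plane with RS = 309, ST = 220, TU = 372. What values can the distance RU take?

The maximum is all hops collinear in one direction: 309 + 220 + 372 = 901.
The longest hop is 372; the others sum to 529. Since 372 ≤ 529, the path can fold back on itself completely, so the minimum distance is 0.

0 ≤ RU ≤ 901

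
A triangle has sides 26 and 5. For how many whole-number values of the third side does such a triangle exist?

The third side lies in the open interval (21, 31).
Integers from 22 to 30 inclusive: 30 − 22 + 1 = 9.

9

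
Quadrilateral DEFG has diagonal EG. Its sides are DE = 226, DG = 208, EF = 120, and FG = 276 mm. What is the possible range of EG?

156 < EG < 396

From triangle DEG: |226 − 208| < EG < 226 + 208, i.e. 18 < EG < 434.
From triangle FEG: 156 < EG < 396.
Both must hold, so EG lies in the intersection.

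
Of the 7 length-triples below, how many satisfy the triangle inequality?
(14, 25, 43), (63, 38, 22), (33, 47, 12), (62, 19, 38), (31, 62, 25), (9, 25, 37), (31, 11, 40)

1

(14,25,43): 14+25 ≤ 43 → not valid
(22,38,63): 22+38 ≤ 63 → not valid
(12,33,47): 12+33 ≤ 47 → not valid
(19,38,62): 19+38 ≤ 62 → not valid
(25,31,62): 25+31 ≤ 62 → not valid
(9,25,37): 9+25 ≤ 37 → not valid
(11,31,40): 11+31 > 40 → valid
1 of the 7 triples forms a triangle.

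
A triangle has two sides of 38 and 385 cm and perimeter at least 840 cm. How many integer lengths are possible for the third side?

6

Triangle inequality: 347 < x < 423. Perimeter ≥ 840 gives x ≥ 840 − 38 − 385 = 417.
So 417 ≤ x < 423; integers 417 through 422: 6 values.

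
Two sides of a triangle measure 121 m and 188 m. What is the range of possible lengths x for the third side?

67 < x < 309

By the triangle inequality, x must be less than 121 + 188 = 309 and greater than |121 − 188| = 67.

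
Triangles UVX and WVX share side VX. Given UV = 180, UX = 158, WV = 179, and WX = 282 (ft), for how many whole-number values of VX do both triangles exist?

From triangle UVX: 22 < VX < 338.
From triangle WVX: 103 < VX < 461.
Intersection: 103 < VX < 338, so integers 104 through 337: 234 values.

234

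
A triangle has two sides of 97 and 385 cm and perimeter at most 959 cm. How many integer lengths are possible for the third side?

Triangle inequality: 288 < x < 482. Perimeter ≤ 959 gives x ≤ 959 − 97 − 385 = 477.
So 288 < x ≤ 477; integers 289 through 477: 189 values.

189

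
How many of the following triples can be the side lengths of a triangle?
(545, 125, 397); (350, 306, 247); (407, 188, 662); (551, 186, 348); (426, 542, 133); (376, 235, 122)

2

(125,397,545): 125+397 ≤ 545 → not valid
(247,306,350): 247+306 > 350 → valid
(188,407,662): 188+407 ≤ 662 → not valid
(186,348,551): 186+348 ≤ 551 → not valid
(133,426,542): 133+426 > 542 → valid
(122,235,376): 122+235 ≤ 376 → not valid
2 of the 6 triples form a triangle.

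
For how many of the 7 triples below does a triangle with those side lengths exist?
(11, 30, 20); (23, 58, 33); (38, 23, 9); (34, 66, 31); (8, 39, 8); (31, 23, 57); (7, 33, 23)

(11,20,30): 11+20 > 30 → valid
(23,33,58): 23+33 ≤ 58 → not valid
(9,23,38): 9+23 ≤ 38 → not valid
(31,34,66): 31+34 ≤ 66 → not valid
(8,8,39): 8+8 ≤ 39 → not valid
(23,31,57): 23+31 ≤ 57 → not valid
(7,23,33): 7+23 ≤ 33 → not valid
1 of the 7 triples forms a triangle.

1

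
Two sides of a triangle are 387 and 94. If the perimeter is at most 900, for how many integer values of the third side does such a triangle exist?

Triangle inequality: 293 < x < 481. Perimeter ≤ 900 gives x ≤ 900 − 387 − 94 = 419.
So 293 < x ≤ 419; integers 294 through 419: 126 values.

126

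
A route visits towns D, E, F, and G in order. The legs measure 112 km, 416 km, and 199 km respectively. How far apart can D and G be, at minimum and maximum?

The maximum is all hops collinear in one direction: 112 + 416 + 199 = 727.
The longest hop is 416; the others sum to 311. Folding the others back against it leaves at least 416 − 311 = 105.

105 ≤ DG ≤ 727 km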